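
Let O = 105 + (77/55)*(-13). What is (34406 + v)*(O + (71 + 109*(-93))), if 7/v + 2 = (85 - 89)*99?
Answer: -341627458788/995 ≈ -3.4334e+8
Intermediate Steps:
v = -7/398 (v = 7/(-2 + (85 - 89)*99) = 7/(-2 - 4*99) = 7/(-2 - 396) = 7/(-398) = 7*(-1/398) = -7/398 ≈ -0.017588)
O = 434/5 (O = 105 + (77*(1/55))*(-13) = 105 + (7/5)*(-13) = 105 - 91/5 = 434/5 ≈ 86.800)
(34406 + v)*(O + (71 + 109*(-93))) = (34406 - 7/398)*(434/5 + (71 + 109*(-93))) = 13693581*(434/5 + (71 - 10137))/398 = 13693581*(434/5 - 10066)/398 = (13693581/398)*(-49896/5) = -341627458788/995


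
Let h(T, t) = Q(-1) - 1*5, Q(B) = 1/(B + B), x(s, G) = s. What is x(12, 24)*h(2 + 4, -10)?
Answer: -66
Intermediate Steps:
Q(B) = 1/(2*B)
h(T, t) = -11/2 (h(T, t) = (½)/(-1) - 1*5 = (½)*(-1) - 5 = -½ - 5 = -11/2)
x(12, 24)*h(2 + 4, -10) = 12*(-11/2) = -66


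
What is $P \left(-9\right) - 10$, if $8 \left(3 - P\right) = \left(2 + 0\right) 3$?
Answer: $- \frac{121}{4} \approx -30.25$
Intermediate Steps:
$P = \frac{9}{4}$ ($P = 3 - \frac{\left(2 + 0\right) 3}{8} = 3 - \frac{2 \cdot 3}{8} = 3 - \frac{3}{4} = \frac{9}{4} \approx 2.25$)
$P \left(-9\right) - 10 = \frac{9}{4} \left(-9\right) - 10 = - \frac{81}{4} - 10 = - \frac{121}{4}$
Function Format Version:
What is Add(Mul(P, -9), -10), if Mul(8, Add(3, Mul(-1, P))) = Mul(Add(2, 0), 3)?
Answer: Rational(-121, 4) ≈ -30.250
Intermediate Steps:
P = Rational(9, 4) (P = Add(3, Mul(Rational(-1, 8), Mul(Add(2, 0), 3))) = Add(3, Mul(Rational(-1, 8), Mul(2, 3))) = Add(3, Mul(Rational(-1, 8), 6)) = Add(3, Rational(-3, 4)) = Rational(9, 4) ≈ 2.2500)
Add(Mul(P, -9), -10) = Add(Mul(Rational(9, 4), -9), -10) = Add(Rational(-81, 4), -10) = Rational(-121, 4)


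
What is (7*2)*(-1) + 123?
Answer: 109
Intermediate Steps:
(7*2)*(-1) + 123 = 14*(-1) + 123 = -14 + 123 = 109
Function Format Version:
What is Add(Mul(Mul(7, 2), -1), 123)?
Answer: 109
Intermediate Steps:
Add(Mul(Mul(7, 2), -1), 123) = Add(Mul(14, -1), 123) = Add(-14, 123) = 109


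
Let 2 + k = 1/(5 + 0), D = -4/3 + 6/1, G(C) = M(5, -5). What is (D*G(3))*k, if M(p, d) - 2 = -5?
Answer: 126/5 ≈ 25.200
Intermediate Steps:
M(p, d) = -3 (M(p, d) = 2 - 5 = -3)
G(C) = -3
D = 14/3 (D = -4*1/3 + 6*1 = -4/3 + 6 = 14/3 ≈ 4.6667)
k = -9/5 (k = -2 + 1/(5 + 0) = -2 + 1/5 = -9/5 ≈ -1.8000)
(D*G(3))*k = ((14/3)*(-3))*(-9/5) = -14*(-9/5) = 126/5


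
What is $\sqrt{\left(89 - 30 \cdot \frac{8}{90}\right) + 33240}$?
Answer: $\frac{\sqrt{299937}}{3} \approx 182.55$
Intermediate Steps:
$\sqrt{\left(89 - 30 \cdot \frac{8}{90}\right) + 33240} = \sqrt{\left(89 - 30 \cdot 8 \cdot \frac{1}{90}\right) + 33240} = \sqrt{\left(89 - \frac{8}{3}\right) + 33240} = \sqrt{\frac{259}{3} + 33240} = \sqrt{\frac{99979}{3}} = \frac{\sqrt{299937}}{3}$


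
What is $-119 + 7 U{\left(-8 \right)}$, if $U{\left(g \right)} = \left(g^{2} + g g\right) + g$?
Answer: $721$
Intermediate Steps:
$U{\left(g \right)} = g + 2 g^{2}$ ($U{\left(g \right)} = \left(g^{2} + g^{2}\right) + g = 2 g^{2} + g = g + 2 g^{2}$)
$-119 + 7 U{\left(-8 \right)} = -119 + 7 \left(- 8 \left(1 + 2 \left(-8\right)\right)\right) = -119 + 7 \left(- 8 \left(1 - 16\right)\right) = -119 + 7 \left(\left(-8\right) \left(-15\right)\right) = -119 + 7 \cdot 120 = -119 + 840 = 721$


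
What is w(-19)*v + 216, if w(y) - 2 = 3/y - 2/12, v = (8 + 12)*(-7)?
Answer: -1058/57 ≈ -18.561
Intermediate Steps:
v = -140 (v = 20*(-7) = -140)
w(y) = 11/6 + 3/y (w(y) = 2 + (3/y - 2/12) = 2 + (3/y - 2*1/12) = 2 + (3/y - ⅙) = 2 + (-⅙ + 3/y) = 11/6 + 3/y)
w(-19)*v + 216 = (11/6 + 3/(-19))*(-140) + 216 = (11/6 + 3*(-1/19))*(-140) + 216 = (11/6 - 3/19)*(-140) + 216 = (191/114)*(-140) + 216 = -13370/57 + 216 = -1058/57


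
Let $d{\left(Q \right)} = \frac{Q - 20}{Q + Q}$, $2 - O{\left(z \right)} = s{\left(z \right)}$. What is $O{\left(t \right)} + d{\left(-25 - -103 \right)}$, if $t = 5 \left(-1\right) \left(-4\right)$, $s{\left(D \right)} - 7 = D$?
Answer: $- \frac{1921}{78} \approx -24.628$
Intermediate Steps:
$s{\left(D \right)} = 7 + D$
$t = 20$ ($t = \left(-5\right) \left(-4\right) = 20$)
$O{\left(z \right)} = -5 - z$ ($O{\left(z \right)} = 2 - \left(7 + z\right) = -5 - z$)
$d{\left(Q \right)} = \frac{-20 + Q}{2 Q}$
$O{\left(t \right)} + d{\left(-25 - -103 \right)} = \left(-5 - 20\right) + \frac{-20 - -78}{2 \left(-25 - -103\right)} = \left(-5 - 20\right) + \frac{-20 + \left(-25 + 103\right)}{2 \left(-25 + 103\right)} = -25 + \frac{-20 + 78}{2 \cdot 78} = -25 + \frac{1}{2} \cdot \frac{1}{78} \cdot 58 = -25 + \frac{29}{78} = - \frac{1921}{78}$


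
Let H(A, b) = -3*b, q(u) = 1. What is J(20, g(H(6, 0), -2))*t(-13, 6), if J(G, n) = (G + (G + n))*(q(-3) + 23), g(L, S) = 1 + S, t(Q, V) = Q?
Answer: -12168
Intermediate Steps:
J(G, n) = 24*n + 48*G (J(G, n) = (G + (G + n))*(1 + 23) = (n + 2*G)*24 = 24*n + 48*G)
J(20, g(H(6, 0), -2))*t(-13, 6) = (24*(1 - 2) + 48*20)*(-13) = (24*(-1) + 960)*(-13) = (-24 + 960)*(-13) = 936*(-13) = -12168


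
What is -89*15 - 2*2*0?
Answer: -1335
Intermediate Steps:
-89*15 - 2*2*0 = -1335 - 4*0 = -1335 + 0 = -1335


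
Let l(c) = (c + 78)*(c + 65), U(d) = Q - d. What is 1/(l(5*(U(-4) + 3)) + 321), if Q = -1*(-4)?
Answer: 1/16281 ≈ 6.1421e-5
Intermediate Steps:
Q = 4
U(d) = 4 - d
l(c) = (65 + c)*(78 + c) (l(c) = (78 + c)*(65 + c) = (65 + c)*(78 + c))
1/(l(5*(U(-4) + 3)) + 321) = 1/((5070 + (5*((4 - 1*(-4)) + 3))² + 143*(5*((4 - 1*(-4)) + 3))) + 321) = 1/((5070 + (5*((4 + 4) + 3))² + 143*(5*((4 + 4) + 3))) + 321) = 1/((5070 + (5*(8 + 3))² + 143*(5*(8 + 3))) + 321) = 1/((5070 + (5*11)² + 143*(5*11)) + 321) = 1/((5070 + 55² + 143*55) + 321) = 1/((5070 + 3025 + 7865) + 321) = 1/(15960 + 321) = 1/16281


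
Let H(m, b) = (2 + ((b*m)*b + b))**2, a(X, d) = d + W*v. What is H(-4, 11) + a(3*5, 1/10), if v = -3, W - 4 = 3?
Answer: 2218201/10 ≈ 2.2182e+5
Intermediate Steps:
W = 7 (W = 4 + 3 = 7)
a(X, d) = -21 + d (a(X, d) = d + 7*(-3) = d - 21 = -21 + d)
H(m, b) = (2 + b + m*b**2)**2 (H(m, b) = (2 + (m*b**2 + b))**2 = (2 + (b + m*b**2))**2 = (2 + b + m*b**2)**2)
H(-4, 11) + a(3*5, 1/10) = (2 + 11 - 4*11**2)**2 + (-21 + 1/10) = (2 + 11 - 4*121)**2 + (-21 + 1/10) = (2 + 11 - 484)**2 - 209/10 = (-471)**2 - 209/10 = 221841 - 209/10 = 2218201/10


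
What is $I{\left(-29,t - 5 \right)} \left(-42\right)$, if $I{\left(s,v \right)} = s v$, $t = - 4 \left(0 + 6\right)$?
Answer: $-35322$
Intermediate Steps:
$t = -24$ ($t = \left(-4\right) 6 = -24$)
$I{\left(-29,t - 5 \right)} \left(-42\right) = - 29 \left(-24 - 5\right) \left(-42\right) = \left(-29\right) \left(-29\right) \left(-42\right) = 841 \left(-42\right) = -35322$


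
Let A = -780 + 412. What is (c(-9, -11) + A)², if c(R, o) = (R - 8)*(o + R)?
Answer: 784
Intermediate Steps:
c(R, o) = (-8 + R)*(R + o)
A = -368
(c(-9, -11) + A)² = (((-9)² - 8*(-9) - 8*(-11) - 9*(-11)) - 368)² = ((81 + 72 + 88 + 99) - 368)² = (340 - 368)² = (-28)² = 784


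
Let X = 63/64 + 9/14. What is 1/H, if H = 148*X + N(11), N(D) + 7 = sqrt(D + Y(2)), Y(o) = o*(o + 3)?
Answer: 2933168/685600297 - 12544*sqrt(21)/685600297 ≈ 0.0041944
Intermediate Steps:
Y(o) = o*(3 + o)
N(D) = -7 + sqrt(10 + D) (N(D) = -7 + sqrt(D + 2*(3 + 2)) = -7 + sqrt(D + 2*5) = -7 + sqrt(D + 10) = -7 + sqrt(10 + D))
X = 729/448 (X = 63*(1/64) + 9*(1/14) = 63/64 + 9/14 = 729/448 ≈ 1.6272)
H = 26189/112 + sqrt(21) (H = 148*(729/448) + (-7 + sqrt(10 + 11)) = 26973/112 + (-7 + sqrt(21)) = 26189/112 + sqrt(21) ≈ 238.41)
1/H = 1/(26189/112 + sqrt(21))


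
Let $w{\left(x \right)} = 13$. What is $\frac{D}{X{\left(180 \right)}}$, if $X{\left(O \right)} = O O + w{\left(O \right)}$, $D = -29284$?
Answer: $- \frac{29284}{32413} \approx -0.90346$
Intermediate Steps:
$X{\left(O \right)} = 13 + O^{2}$ ($X{\left(O \right)} = O O + 13 = O^{2} + 13 = 13 + O^{2}$)
$\frac{D}{X{\left(180 \right)}} = - \frac{29284}{13 + 180^{2}} = - \frac{29284}{13 + 32400} = - \frac{29284}{32413}$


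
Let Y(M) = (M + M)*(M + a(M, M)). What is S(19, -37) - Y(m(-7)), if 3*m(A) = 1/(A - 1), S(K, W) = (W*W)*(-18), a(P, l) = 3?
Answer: -7096825/288 ≈ -24642.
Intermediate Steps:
S(K, W) = -18*W² (S(K, W) = W²*(-18) = -18*W²)
m(A) = 1/(3*(-1 + A)) (m(A) = 1/(3*(A - 1)) = 1/(3*(-1 + A)))
Y(M) = 2*M*(3 + M) (Y(M) = (M + M)*(M + 3) = (2*M)*(3 + M) = 2*M*(3 + M))
S(19, -37) - Y(m(-7)) = -18*(-37)² - 2*1/(3*(-1 - 7))*(3 + 1/(3*(-1 - 7))) = -18*1369 - 2*(⅓)/(-8)*(3 + (⅓)/(-8)) = -24642 - 2*(⅓)*(-⅛)*(3 + (⅓)*(-⅛)) = -24642 - 2*(-1)*(3 - 1/24)/24 = -24642 - 2*(-1)*71/(24*24) = -24642 - 1*(-71/288) = -24642 + 71/288 = -7096825/288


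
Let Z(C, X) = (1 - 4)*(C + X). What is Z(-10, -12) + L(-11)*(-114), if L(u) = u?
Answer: 1320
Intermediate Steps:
Z(C, X) = -3*C - 3*X (Z(C, X) = -3*(C + X) = -3*C - 3*X)
Z(-10, -12) + L(-11)*(-114) = (-3*(-10) - 3*(-12)) - 11*(-114) = (30 + 36) + 1254 = 66 + 1254 = 1320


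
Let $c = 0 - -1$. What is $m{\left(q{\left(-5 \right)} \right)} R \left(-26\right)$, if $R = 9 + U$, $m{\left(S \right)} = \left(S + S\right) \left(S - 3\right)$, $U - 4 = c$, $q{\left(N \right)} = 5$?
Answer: $-7280$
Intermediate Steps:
$c = 1$ ($c = 0 + 1 = 1$)
$U = 5$ ($U = 4 + 1 = 5$)
$m{\left(S \right)} = 2 S \left(-3 + S\right)$
$R = 14$ ($R = 9 + 5 = 14$)
$m{\left(q{\left(-5 \right)} \right)} R \left(-26\right) = 2 \cdot 5 \left(-3 + 5\right) 14 \left(-26\right) = 2 \cdot 5 \cdot 2 \cdot 14 \left(-26\right) = 20 \cdot 14 \left(-26\right) = 280 \left(-26\right) = -7280$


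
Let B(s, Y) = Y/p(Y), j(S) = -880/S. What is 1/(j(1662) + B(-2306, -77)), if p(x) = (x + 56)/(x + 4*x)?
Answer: -831/1173535 ≈ -0.00070812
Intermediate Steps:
p(x) = (56 + x)/(5*x) (p(x) = (56 + x)/((5*x)) = (56 + x)*(1/(5*x)) = (56 + x)/(5*x))
B(s, Y) = 5*Y²/(56 + Y) (B(s, Y) = Y/(((56 + Y)/(5*Y))) = Y*(5*Y/(56 + Y)) = 5*Y²/(56 + Y))
1/(j(1662) + B(-2306, -77)) = 1/(-880/1662 + 5*(-77)²/(56 - 77)) = 1/(-880*1/1662 + 5*5929/(-21)) = 1/(-440/831 + 5*5929*(-1/21)) = 1/(-440/831 - 4235/3) = 1/(-1173535/831) = -831/1173535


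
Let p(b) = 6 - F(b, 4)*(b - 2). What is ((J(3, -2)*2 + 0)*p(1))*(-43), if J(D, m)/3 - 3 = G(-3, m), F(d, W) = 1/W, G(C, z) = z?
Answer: -3225/2 ≈ -1612.5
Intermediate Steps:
J(D, m) = 9 + 3*m
p(b) = 13/2 - b/4 (p(b) = 6 - (b - 2)/4 = 6 - (-2 + b)/4 = 6 - (-½ + b/4) = 6 + (½ - b/4) = 13/2 - b/4)
((J(3, -2)*2 + 0)*p(1))*(-43) = (((9 + 3*(-2))*2 + 0)*(13/2 - ¼*1))*(-43) = (((9 - 6)*2 + 0)*(13/2 - ¼))*(-43) = ((3*2 + 0)*(25/4))*(-43) = ((6 + 0)*(25/4))*(-43) = (6*(25/4))*(-43) = (75/2)*(-43) = -3225/2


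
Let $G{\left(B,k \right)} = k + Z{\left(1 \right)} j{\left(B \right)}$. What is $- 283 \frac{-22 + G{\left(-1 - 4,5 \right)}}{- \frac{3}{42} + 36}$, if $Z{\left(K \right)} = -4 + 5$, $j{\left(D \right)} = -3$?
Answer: $\frac{79240}{503} \approx 157.53$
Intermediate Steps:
$Z{\left(K \right)} = 1$
$G{\left(B,k \right)} = -3 + k$ ($G{\left(B,k \right)} = k + 1 \left(-3\right) = k - 3 = -3 + k$)
$- 283 \frac{-22 + G{\left(-1 - 4,5 \right)}}{- \frac{3}{42} + 36} = - 283 \frac{-22 + \left(-3 + 5\right)}{- \frac{3}{42} + 36} = - 283 \frac{-22 + 2}{\left(-3\right) \frac{1}{42} + 36} = - 283 \left(- \frac{20}{- \frac{1}{14} + 36}\right) = - 283 \left(- \frac{20}{\frac{503}{14}}\right) = - 283 \left(\left(-20\right) \frac{14}{503}\right) = \left(-283\right) \left(- \frac{280}{503}\right) = \frac{79240}{503}$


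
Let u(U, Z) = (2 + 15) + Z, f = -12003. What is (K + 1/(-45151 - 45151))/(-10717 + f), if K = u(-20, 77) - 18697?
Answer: 1679888107/2051661440 ≈ 0.81879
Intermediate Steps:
u(U, Z) = 17 + Z
K = -18603 (K = (17 + 77) - 18697 = 94 - 18697 = -18603)
(K + 1/(-45151 - 45151))/(-10717 + f) = (-18603 + 1/(-45151 - 45151))/(-10717 - 12003) = (-18603 + 1/(-90302))/(-22720) = (-18603 - 1/90302)*(-1/22720) = -1679888107/90302*(-1/22720) = 1679888107/2051661440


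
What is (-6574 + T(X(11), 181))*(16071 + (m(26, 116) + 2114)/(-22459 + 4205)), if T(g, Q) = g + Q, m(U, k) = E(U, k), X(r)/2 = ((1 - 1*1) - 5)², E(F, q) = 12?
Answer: -930384605222/9127 ≈ -1.0194e+8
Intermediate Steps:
X(r) = 50 (X(r) = 2*((1 - 1*1) - 5)² = 2*((1 - 1) - 5)² = 2*(0 - 5)² = 2*(-5)² = 2*25 = 50)
m(U, k) = 12
T(g, Q) = Q + g
(-6574 + T(X(11), 181))*(16071 + (m(26, 116) + 2114)/(-22459 + 4205)) = (-6574 + (181 + 50))*(16071 + (12 + 2114)/(-22459 + 4205)) = (-6574 + 231)*(16071 + 2126/(-18254)) = -6343*(16071 + 2126*(-1/18254)) = -6343*(16071 - 1063/9127) = -6343*146678954/9127 = -930384605222/9127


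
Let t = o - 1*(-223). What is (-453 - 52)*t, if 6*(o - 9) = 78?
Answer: -123725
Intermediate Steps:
o = 22 (o = 9 + (⅙)*78 = 9 + 13 = 22)
t = 245 (t = 22 - 1*(-223) = 22 + 223 = 245)
(-453 - 52)*t = (-453 - 52)*245 = -505*245 = -123725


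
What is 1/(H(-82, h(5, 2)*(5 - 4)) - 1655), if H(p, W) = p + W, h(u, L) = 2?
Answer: -1/1735 ≈ -0.00057637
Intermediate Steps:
H(p, W) = W + p
1/(H(-82, h(5, 2)*(5 - 4)) - 1655) = 1/((2*(5 - 4) - 82) - 1655) = 1/((2*1 - 82) - 1655) = 1/((2 - 82) - 1655) = 1/(-80 - 1655) = 1/(-1735) = -1/1735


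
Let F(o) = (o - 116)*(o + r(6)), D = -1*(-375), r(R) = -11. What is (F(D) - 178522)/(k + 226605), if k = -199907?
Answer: -42123/13349 ≈ -3.1555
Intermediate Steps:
D = 375
F(o) = (-116 + o)*(-11 + o) (F(o) = (o - 116)*(o - 11) = (-116 + o)*(-11 + o))
(F(D) - 178522)/(k + 226605) = ((1276 + 375² - 127*375) - 178522)/(-199907 + 226605) = ((1276 + 140625 - 47625) - 178522)/26698 = (94276 - 178522)*(1/26698) = -84246*1/26698 = -42123/13349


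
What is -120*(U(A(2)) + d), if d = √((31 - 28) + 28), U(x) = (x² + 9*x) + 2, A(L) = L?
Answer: -2880 - 120*√31 ≈ -3548.1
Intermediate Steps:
U(x) = 2 + x² + 9*x
d = √31 (d = √(3 + 28) = √31 ≈ 5.5678)
-120*(U(A(2)) + d) = -120*((2 + 2² + 9*2) + √31) = -120*((2 + 4 + 18) + √31) = -120*(24 + √31) = -2880 - 120*√31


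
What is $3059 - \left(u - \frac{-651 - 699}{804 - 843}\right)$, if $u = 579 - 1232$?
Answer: $\frac{48706}{13} \approx 3746.6$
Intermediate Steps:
$u = -653$ ($u = 579 - 1232 = -653$)
$3059 - \left(u - \frac{-651 - 699}{804 - 843}\right) = 3059 - \left(-653 - \frac{-651 - 699}{804 - 843}\right) = 3059 - \left(-653 - - \frac{1350}{-39}\right) = 3059 - \left(-653 - \left(-1350\right) \left(- \frac{1}{39}\right)\right) = 3059 - \left(-653 - \frac{450}{13}\right) = 3059 - - \frac{8939}{13} = 3059 + \frac{8939}{13} = \frac{48706}{13}$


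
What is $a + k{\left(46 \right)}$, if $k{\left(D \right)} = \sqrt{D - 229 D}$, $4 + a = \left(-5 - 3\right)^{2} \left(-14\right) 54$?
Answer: $-48388 + 2 i \sqrt{2622} \approx -48388.0 + 102.41 i$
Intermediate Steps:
$a = -48388$ ($a = -4 + \left(-5 - 3\right)^{2} \left(-14\right) 54 = -4 + \left(-8\right)^{2} \left(-14\right) 54 = -4 + 64 \left(-14\right) 54 = -4 - 48384 = -48388$)
$k{\left(D \right)} = 2 \sqrt{57} \sqrt{- D}$ ($k{\left(D \right)} = \sqrt{- 228 D} = 2 \sqrt{57} \sqrt{- D}$)
$a + k{\left(46 \right)} = -48388 + 2 \sqrt{57} \sqrt{\left(-1\right) 46} = -48388 + 2 \sqrt{57} \sqrt{-46} = -48388 + 2 \sqrt{57} i \sqrt{46} = -48388 + 2 i \sqrt{2622}$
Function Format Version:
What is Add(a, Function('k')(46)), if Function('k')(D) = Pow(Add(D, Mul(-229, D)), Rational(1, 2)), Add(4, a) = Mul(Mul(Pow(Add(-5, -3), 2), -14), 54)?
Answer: Add(-48388, Mul(2, I, Pow(2622, Rational(1, 2)))) ≈ Add(-48388., Mul(102.41, I))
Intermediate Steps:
a = -48388 (a = Add(-4, Mul(Mul(Pow(Add(-5, -3), 2), -14), 54)) = Add(-4, Mul(Mul(Pow(-8, 2), -14), 54)) = Add(-4, Mul(Mul(64, -14), 54)) = Add(-4, Mul(-896, 54)) = Add(-4, -48384) = -48388)
Function('k')(D) = Mul(2, Pow(57, Rational(1, 2)), Pow(Mul(-1, D), Rational(1, 2))) (Function('k')(D) = Pow(Mul(-228, D), Rational(1, 2)) = Mul(2, Pow(57, Rational(1, 2)), Pow(Mul(-1, D), Rational(1, 2))))
Add(a, Function('k')(46)) = Add(-48388, Mul(2, Pow(57, Rational(1, 2)), Pow(Mul(-1, 46), Rational(1, 2)))) = Add(-48388, Mul(2, Pow(57, Rational(1, 2)), Pow(-46, Rational(1, 2)))) = Add(-48388, Mul(2, Pow(57, Rational(1, 2)), Mul(I, Pow(46, Rational(1, 2))))) = Add(-48388, Mul(2, I, Pow(2622, Rational(1, 2))))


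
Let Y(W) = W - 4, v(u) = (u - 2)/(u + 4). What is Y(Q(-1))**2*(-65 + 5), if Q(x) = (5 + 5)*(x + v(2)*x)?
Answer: -11760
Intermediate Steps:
v(u) = (-2 + u)/(4 + u)
Q(x) = 10*x (Q(x) = (5 + 5)*(x + ((-2 + 2)/(4 + 2))*x) = 10*(x + (0/6)*x) = 10*(x + ((1/6)*0)*x) = 10*(x + 0*x) = 10*(x + 0) = 10*x)
Y(W) = -4 + W
Y(Q(-1))**2*(-65 + 5) = (-4 + 10*(-1))**2*(-65 + 5) = (-4 - 10)**2*(-60) = (-14)**2*(-60) = 196*(-60) = -11760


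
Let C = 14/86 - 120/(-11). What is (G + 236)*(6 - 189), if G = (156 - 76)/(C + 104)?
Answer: -785868124/18143 ≈ -43315.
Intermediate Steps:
C = 5237/473 (C = 14*(1/86) - 120*(-1/11) = 7/43 + 120/11 = 5237/473 ≈ 11.072)
G = 37840/54429 (G = (156 - 76)/(5237/473 + 104) = 80/(54429/473) = 80*(473/54429) = 37840/54429 ≈ 0.69522)
(G + 236)*(6 - 189) = (37840/54429 + 236)*(6 - 189) = (12883084/54429)*(-183) = -785868124/18143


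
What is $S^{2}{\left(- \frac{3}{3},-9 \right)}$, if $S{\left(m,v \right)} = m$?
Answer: $1$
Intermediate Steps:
$S^{2}{\left(- \frac{3}{3},-9 \right)} = \left(- \frac{3}{3}\right)^{2} = \left(\left(-3\right) \frac{1}{3}\right)^{2} = \left(-1\right)^{2} = 1$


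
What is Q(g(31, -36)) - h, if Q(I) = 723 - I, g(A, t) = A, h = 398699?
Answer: -398007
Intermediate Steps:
Q(g(31, -36)) - h = (723 - 1*31) - 1*398699 = (723 - 31) - 398699 = 692 - 398699 = -398007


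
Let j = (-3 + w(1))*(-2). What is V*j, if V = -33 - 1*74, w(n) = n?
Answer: -428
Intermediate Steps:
V = -107 (V = -33 - 74 = -107)
j = 4 (j = (-3 + 1)*(-2) = -2*(-2) = 4)
V*j = -107*4 = -428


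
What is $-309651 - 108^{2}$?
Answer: $-321315$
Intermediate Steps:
$-309651 - 108^{2} = -309651 - 11664 = -321315$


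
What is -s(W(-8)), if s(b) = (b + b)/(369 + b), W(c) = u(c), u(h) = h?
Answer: 16/361 ≈ 0.044321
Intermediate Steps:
W(c) = c
s(b) = 2*b/(369 + b) (s(b) = (2*b)/(369 + b) = 2*b/(369 + b))
-s(W(-8)) = -2*(-8)/(369 - 8) = -2*(-8)/361 = -1*(-16/361) = 16/361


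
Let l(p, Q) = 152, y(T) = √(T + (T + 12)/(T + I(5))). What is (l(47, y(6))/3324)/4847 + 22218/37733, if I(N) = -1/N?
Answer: 89492360680/151983128181 ≈ 0.58883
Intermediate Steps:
I(N) = -1/N
y(T) = √(T + (12 + T)/(-⅕ + T)) (y(T) = √(T + (T + 12)/(T - 1/5)) = √(T + (12 + T)/(T - 1*⅕)) = √(T + (12 + T)/(T - ⅕)) = √(T + (12 + T)/(-⅕ + T)))
(l(47, y(6))/3324)/4847 + 22218/37733 = (152/3324)/4847 + 22218/37733 = (152*(1/3324))*(1/4847) + 22218*(1/37733) = (38/831)*(1/4847) + 22218/37733 = 38/4027857 + 22218/37733 = 89492360680/151983128181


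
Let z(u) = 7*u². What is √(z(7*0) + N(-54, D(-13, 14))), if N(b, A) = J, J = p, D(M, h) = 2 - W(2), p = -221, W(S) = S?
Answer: I*√221 ≈ 14.866*I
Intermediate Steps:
D(M, h) = 0 (D(M, h) = 2 - 1*2 = 2 - 2 = 0)
J = -221
N(b, A) = -221
√(z(7*0) + N(-54, D(-13, 14))) = √(7*(7*0)² - 221) = √(7*0² - 221) = √(7*0 - 221) = √(0 - 221) = √(-221) = I*√221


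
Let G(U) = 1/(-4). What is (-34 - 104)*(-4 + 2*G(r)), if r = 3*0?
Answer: 621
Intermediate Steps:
r = 0
G(U) = -¼
(-34 - 104)*(-4 + 2*G(r)) = (-34 - 104)*(-4 + 2*(-¼)) = -138*(-4 - ½) = -138*(-9/2) = 621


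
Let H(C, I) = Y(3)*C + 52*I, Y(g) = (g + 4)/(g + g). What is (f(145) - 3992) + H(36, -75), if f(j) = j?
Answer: -7705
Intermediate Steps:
Y(g) = (4 + g)/(2*g) (Y(g) = (4 + g)/((2*g)) = (4 + g)*(1/(2*g)) = (4 + g)/(2*g))
H(C, I) = 52*I + 7*C/6 (H(C, I) = ((1/2)*(4 + 3)/3)*C + 52*I = ((1/2)*(1/3)*7)*C + 52*I = 7*C/6 + 52*I = 52*I + 7*C/6)
(f(145) - 3992) + H(36, -75) = (145 - 3992) + (52*(-75) + (7/6)*36) = -3847 + (-3900 + 42) = -3847 - 3858 = -7705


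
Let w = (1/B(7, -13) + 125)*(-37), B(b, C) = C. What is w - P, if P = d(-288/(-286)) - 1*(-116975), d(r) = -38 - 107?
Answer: -1578878/13 ≈ -1.2145e+5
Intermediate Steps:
d(r) = -145
w = -60088/13 (w = (1/(-13) + 125)*(-37) = (-1/13 + 125)*(-37) = (1624/13)*(-37) = -60088/13 ≈ -4622.2)
P = 116830 (P = -145 - 1*(-116975) = -145 + 116975 = 116830)
w - P = -60088/13 - 1*116830 = -60088/13 - 116830 = -1578878/13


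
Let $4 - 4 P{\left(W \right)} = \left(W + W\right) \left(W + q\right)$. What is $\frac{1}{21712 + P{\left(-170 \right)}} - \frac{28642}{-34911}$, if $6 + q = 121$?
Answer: $\frac{488037307}{594813618} \approx 0.82049$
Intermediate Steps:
$q = 115$ ($q = -6 + 121 = 115$)
$P{\left(W \right)} = 1 - \frac{W \left(115 + W\right)}{2}$ ($P{\left(W \right)} = 1 - \frac{\left(W + W\right) \left(W + 115\right)}{4} = 1 - \frac{2 W \left(115 + W\right)}{4} = 1 - \frac{W \left(115 + W\right)}{2}$)
$\frac{1}{21712 + P{\left(-170 \right)}} - \frac{28642}{-34911} = \frac{1}{21712 - \left(-9776 + 14450\right)} - \frac{28642}{-34911} = \frac{1}{21712 + \left(1 + 9775 - 14450\right)} - 28642 \left(- \frac{1}{34911}\right) = \frac{1}{21712 + \left(1 + 9775 - 14450\right)} - - \frac{28642}{34911} = \frac{1}{21712 - 4674} + \frac{28642}{34911} = \frac{1}{17038} + \frac{28642}{34911} = \frac{488037307}{594813618}$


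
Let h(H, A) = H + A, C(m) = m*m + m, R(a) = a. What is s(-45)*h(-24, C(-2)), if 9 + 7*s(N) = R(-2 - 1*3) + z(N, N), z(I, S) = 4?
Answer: 220/7 ≈ 31.429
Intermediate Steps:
C(m) = m + m**2 (C(m) = m**2 + m = m + m**2)
s(N) = -10/7 (s(N) = -9/7 + ((-2 - 1*3) + 4)/7 = -9/7 + ((-2 - 3) + 4)/7 = -9/7 + (-5 + 4)/7 = -9/7 + (1/7)*(-1) = -9/7 - 1/7 = -10/7)
h(H, A) = A + H
s(-45)*h(-24, C(-2)) = -10*(-2*(1 - 2) - 24)/7 = -10*(-2*(-1) - 24)/7 = -10*(2 - 24)/7 = -10/7*(-22) = 220/7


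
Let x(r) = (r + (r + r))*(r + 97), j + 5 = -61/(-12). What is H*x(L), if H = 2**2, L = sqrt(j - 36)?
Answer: -431 + 194*I*sqrt(1293) ≈ -431.0 + 6975.9*I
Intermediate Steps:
j = 1/12 (j = -5 - 61/(-12) = -5 - 61*(-1/12) = -5 + 61/12 = 1/12 ≈ 0.083333)
L = I*sqrt(1293)/6 (L = sqrt(1/12 - 36) = sqrt(-431/12) = I*sqrt(1293)/6 ≈ 5.993*I)
x(r) = 3*r*(97 + r) (x(r) = (r + 2*r)*(97 + r) = (3*r)*(97 + r) = 3*r*(97 + r))
H = 4
H*x(L) = 4*(3*(I*sqrt(1293)/6)*(97 + I*sqrt(1293)/6)) = 4*(I*sqrt(1293)*(97 + I*sqrt(1293)/6)/2) = 2*I*sqrt(1293)*(97 + I*sqrt(1293)/6)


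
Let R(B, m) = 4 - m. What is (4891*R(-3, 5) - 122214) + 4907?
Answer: -122198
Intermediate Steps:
(4891*R(-3, 5) - 122214) + 4907 = (4891*(4 - 1*5) - 122214) + 4907 = (4891*(4 - 5) - 122214) + 4907 = (4891*(-1) - 122214) + 4907 = (-4891 - 122214) + 4907 = -127105 + 4907 = -122198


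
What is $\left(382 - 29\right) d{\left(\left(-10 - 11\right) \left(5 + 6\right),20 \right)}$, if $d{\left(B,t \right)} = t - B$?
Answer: $88603$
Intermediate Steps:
$\left(382 - 29\right) d{\left(\left(-10 - 11\right) \left(5 + 6\right),20 \right)} = \left(382 - 29\right) \left(20 - \left(-10 - 11\right) \left(5 + 6\right)\right) = 353 \left(20 - \left(-21\right) 11\right) = 353 \left(20 - -231\right) = 353 \left(20 + 231\right) = 353 \cdot 251 = 88603$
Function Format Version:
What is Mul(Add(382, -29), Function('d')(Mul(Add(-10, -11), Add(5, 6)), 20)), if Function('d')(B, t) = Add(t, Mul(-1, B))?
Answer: 88603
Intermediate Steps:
Mul(Add(382, -29), Function('d')(Mul(Add(-10, -11), Add(5, 6)), 20)) = Mul(Add(382, -29), Add(20, Mul(-1, Mul(Add(-10, -11), Add(5, 6))))) = Mul(353, Add(20, Mul(-1, Mul(-21, 11)))) = Mul(353, Add(20, Mul(-1, -231))) = Mul(353, Add(20, 231)) = Mul(353, 251) = 88603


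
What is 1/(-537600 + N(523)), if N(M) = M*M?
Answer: -1/264071 ≈ -3.7869e-6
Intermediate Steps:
N(M) = M²
1/(-537600 + N(523)) = 1/(-537600 + 523²) = 1/(-537600 + 273529) = 1/(-264071) = -1/264071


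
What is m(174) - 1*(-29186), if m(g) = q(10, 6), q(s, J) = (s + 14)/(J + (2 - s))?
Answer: 29174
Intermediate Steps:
q(s, J) = (14 + s)/(2 + J - s)
m(g) = -12 (m(g) = (14 + 10)/(2 + 6 - 1*10) = 24/(2 + 6 - 10) = 24/(-2) = -1/2*24 = -12)
m(174) - 1*(-29186) = -12 - 1*(-29186) = -12 + 29186 = 29174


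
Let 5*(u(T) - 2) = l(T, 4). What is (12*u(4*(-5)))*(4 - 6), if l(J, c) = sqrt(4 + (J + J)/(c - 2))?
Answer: -48 - 96*I/5 ≈ -48.0 - 19.2*I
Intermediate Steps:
l(J, c) = sqrt(4 + 2*J/(-2 + c)) (l(J, c) = sqrt(4 + (2*J)/(-2 + c)) = sqrt(4 + 2*J/(-2 + c)))
u(T) = 2 + sqrt(2)*sqrt(2 + T/2)/5 (u(T) = 2 + (sqrt(2)*sqrt((-4 + T + 2*4)/(-2 + 4)))/5 = 2 + (sqrt(2)*sqrt((-4 + T + 8)/2))/5 = 2 + (sqrt(2)*sqrt((4 + T)/2))/5 = 2 + (sqrt(2)*sqrt(2 + T/2))/5 = 2 + sqrt(2)*sqrt(2 + T/2)/5)
(12*u(4*(-5)))*(4 - 6) = (12*(2 + sqrt(4 + 4*(-5))/5))*(4 - 6) = (12*(2 + sqrt(4 - 20)/5))*(-2) = (12*(2 + sqrt(-16)/5))*(-2) = (12*(2 + (4*I)/5))*(-2) = (12*(2 + 4*I/5))*(-2) = (24 + 48*I/5)*(-2) = -48 - 96*I/5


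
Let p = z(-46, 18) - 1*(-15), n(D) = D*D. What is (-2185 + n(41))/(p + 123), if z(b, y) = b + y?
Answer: -252/55 ≈ -4.5818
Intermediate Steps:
n(D) = D²
p = -13 (p = (-46 + 18) - 1*(-15) = -28 + 15 = -13)
(-2185 + n(41))/(p + 123) = (-2185 + 41²)/(-13 + 123) = (-2185 + 1681)/110 = -504*1/110 = -252/55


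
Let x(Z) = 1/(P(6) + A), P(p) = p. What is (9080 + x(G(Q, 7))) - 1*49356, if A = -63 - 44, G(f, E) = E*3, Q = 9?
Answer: -4067877/101 ≈ -40276.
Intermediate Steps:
G(f, E) = 3*E
A = -107
x(Z) = -1/101 (x(Z) = 1/(6 - 107) = 1/(-101) = -1/101)
(9080 + x(G(Q, 7))) - 1*49356 = (9080 - 1/101) - 1*49356 = 917079/101 - 49356 = -4067877/101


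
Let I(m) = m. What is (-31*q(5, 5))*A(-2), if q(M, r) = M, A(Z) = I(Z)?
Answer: 310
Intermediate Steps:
A(Z) = Z
(-31*q(5, 5))*A(-2) = -31*5*(-2) = -155*(-2) = 310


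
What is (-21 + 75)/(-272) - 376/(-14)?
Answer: 25379/952 ≈ 26.659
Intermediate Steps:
(-21 + 75)/(-272) - 376/(-14) = 54*(-1/272) - 376*(-1/14) = -27/136 + 188/7 = 25379/952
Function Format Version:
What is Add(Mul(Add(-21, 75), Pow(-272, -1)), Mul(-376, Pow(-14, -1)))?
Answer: Rational(25379, 952) ≈ 26.659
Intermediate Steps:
Add(Mul(Add(-21, 75), Pow(-272, -1)), Mul(-376, Pow(-14, -1))) = Add(Mul(54, Rational(-1, 272)), Mul(-376, Rational(-1, 14))) = Add(Rational(-27, 136), Rational(188, 7)) = Rational(25379, 952)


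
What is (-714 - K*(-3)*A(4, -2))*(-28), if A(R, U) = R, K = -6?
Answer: 22008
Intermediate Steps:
(-714 - K*(-3)*A(4, -2))*(-28) = (-714 - (-6*(-3))*4)*(-28) = (-714 - 18*4)*(-28) = (-714 - 1*72)*(-28) = (-714 - 72)*(-28) = -786*(-28) = 22008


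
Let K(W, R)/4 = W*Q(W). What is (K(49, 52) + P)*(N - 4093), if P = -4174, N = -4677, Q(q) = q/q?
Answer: 34887060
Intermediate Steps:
Q(q) = 1
K(W, R) = 4*W (K(W, R) = 4*(W*1) = 4*W)
(K(49, 52) + P)*(N - 4093) = (4*49 - 4174)*(-4677 - 4093) = (196 - 4174)*(-8770) = -3978*(-8770) = 34887060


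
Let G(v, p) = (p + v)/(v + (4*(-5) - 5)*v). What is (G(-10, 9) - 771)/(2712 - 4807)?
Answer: 185041/502800 ≈ 0.36802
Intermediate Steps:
G(v, p) = -(p + v)/(24*v) (G(v, p) = (p + v)/(v + (-20 - 5)*v) = (p + v)/(v - 25*v) = (p + v)/((-24*v)) = (p + v)*(-1/(24*v)) = -(p + v)/(24*v))
(G(-10, 9) - 771)/(2712 - 4807) = ((1/24)*(-1*9 - 1*(-10))/(-10) - 771)/(2712 - 4807) = ((1/24)*(-⅒)*(-9 + 10) - 771)/(-2095) = ((1/24)*(-⅒)*1 - 771)*(-1/2095) = (-1/240 - 771)*(-1/2095) = -185041/240*(-1/2095) = 185041/502800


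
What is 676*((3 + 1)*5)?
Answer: 13520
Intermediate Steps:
676*((3 + 1)*5) = 676*(4*5) = 676*20 = 13520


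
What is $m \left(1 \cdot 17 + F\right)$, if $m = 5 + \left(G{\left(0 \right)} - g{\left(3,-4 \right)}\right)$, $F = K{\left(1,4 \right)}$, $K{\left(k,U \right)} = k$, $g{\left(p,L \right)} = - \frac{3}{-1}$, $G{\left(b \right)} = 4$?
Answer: $108$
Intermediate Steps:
$g{\left(p,L \right)} = 3$ ($g{\left(p,L \right)} = \left(-3\right) \left(-1\right) = 3$)
$F = 1$
$m = 6$ ($m = 5 + \left(4 - 3\right) = 5 + 1 = 6$)
$m \left(1 \cdot 17 + F\right) = 6 \left(1 \cdot 17 + 1\right) = 6 \left(17 + 1\right) = 6 \cdot 18 = 108$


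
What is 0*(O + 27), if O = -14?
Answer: 0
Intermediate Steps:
0*(O + 27) = 0*(-14 + 27) = 0*13 = 0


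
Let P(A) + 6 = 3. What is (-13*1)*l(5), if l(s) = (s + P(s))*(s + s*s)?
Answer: -780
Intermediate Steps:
P(A) = -3 (P(A) = -6 + 3 = -3)
l(s) = (-3 + s)*(s + s²) (l(s) = (s - 3)*(s + s*s) = (-3 + s)*(s + s²))
(-13*1)*l(5) = (-13*1)*(5*(-3 + 5² - 2*5)) = -65*(-3 + 25 - 10) = -65*12 = -13*60 = -780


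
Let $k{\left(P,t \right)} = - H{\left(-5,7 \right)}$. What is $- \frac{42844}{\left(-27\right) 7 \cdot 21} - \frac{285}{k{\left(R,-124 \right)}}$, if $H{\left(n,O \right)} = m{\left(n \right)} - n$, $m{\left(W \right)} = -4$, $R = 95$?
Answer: $\frac{1174009}{3969} \approx 295.79$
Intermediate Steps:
$H{\left(n,O \right)} = -4 - n$
$k{\left(P,t \right)} = -1$ ($k{\left(P,t \right)} = - (-4 - -5) = - (-4 + 5) = \left(-1\right) 1 = -1$)
$- \frac{42844}{\left(-27\right) 7 \cdot 21} - \frac{285}{k{\left(R,-124 \right)}} = - \frac{42844}{\left(-27\right) 7 \cdot 21} - \frac{285}{-1} = - \frac{42844}{\left(-189\right) 21} - -285 = - \frac{42844}{-3969} + 285 = \left(-42844\right) \left(- \frac{1}{3969}\right) + 285 = \frac{42844}{3969} + 285 = \frac{1174009}{3969}$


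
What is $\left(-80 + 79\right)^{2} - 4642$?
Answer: $-4641$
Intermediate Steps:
$\left(-80 + 79\right)^{2} - 4642 = \left(-1\right)^{2} - 4642 = 1 - 4642 = -4641$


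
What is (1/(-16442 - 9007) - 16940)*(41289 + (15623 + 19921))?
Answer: -11041057328271/8483 ≈ -1.3016e+9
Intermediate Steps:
(1/(-16442 - 9007) - 16940)*(41289 + (15623 + 19921)) = (1/(-25449) - 16940)*(41289 + 35544) = (-1/25449 - 16940)*76833 = -431106061/25449*76833 = -11041057328271/8483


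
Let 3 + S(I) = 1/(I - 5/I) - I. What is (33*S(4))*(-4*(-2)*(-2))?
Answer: 3504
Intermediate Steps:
S(I) = -3 + 1/(I - 5/I) - I (S(I) = -3 + (1/(I - 5/I) - I) = -3 + 1/(I - 5/I) - I)
(33*S(4))*(-4*(-2)*(-2)) = (33*((15 - 1*4**3 - 3*4**2 + 6*4)/(-5 + 4**2)))*(-4*(-2)*(-2)) = (33*((15 - 1*64 - 3*16 + 24)/(-5 + 16)))*(8*(-2)) = (33*((15 - 64 - 48 + 24)/11))*(-16) = (33*((1/11)*(-73)))*(-16) = (33*(-73/11))*(-16) = -219*(-16) = 3504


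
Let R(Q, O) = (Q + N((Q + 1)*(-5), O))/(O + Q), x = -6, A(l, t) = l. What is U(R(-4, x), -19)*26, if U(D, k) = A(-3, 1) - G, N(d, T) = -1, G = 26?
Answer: -754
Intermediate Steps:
R(Q, O) = (-1 + Q)/(O + Q) (R(Q, O) = (Q - 1)/(O + Q) = (-1 + Q)/(O + Q))
U(D, k) = -29 (U(D, k) = -3 - 1*26 = -3 - 26 = -29)
U(R(-4, x), -19)*26 = -29*26 = -754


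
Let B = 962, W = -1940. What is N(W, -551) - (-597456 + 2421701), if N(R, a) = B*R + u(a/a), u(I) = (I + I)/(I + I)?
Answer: -3690524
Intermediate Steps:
u(I) = 1 (u(I) = (2*I)/((2*I)) = (2*I)*(1/(2*I)) = 1)
N(R, a) = 1 + 962*R (N(R, a) = 962*R + 1 = 1 + 962*R)
N(W, -551) - (-597456 + 2421701) = (1 + 962*(-1940)) - (-597456 + 2421701) = (1 - 1866280) - 1*1824245 = -1866279 - 1824245 = -3690524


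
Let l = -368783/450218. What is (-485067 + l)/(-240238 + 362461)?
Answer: -218386263389/55026994614 ≈ -3.9687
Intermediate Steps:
l = -368783/450218 (l = -368783*1/450218 = -368783/450218 ≈ -0.81912)
(-485067 + l)/(-240238 + 362461) = (-485067 - 368783/450218)/(-240238 + 362461) = -218386263389/450218/122223 = -218386263389/450218*1/122223 = -218386263389/55026994614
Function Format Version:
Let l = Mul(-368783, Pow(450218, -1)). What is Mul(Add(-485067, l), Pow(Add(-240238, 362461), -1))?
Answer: Rational(-218386263389, 55026994614) ≈ -3.9687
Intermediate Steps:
l = Rational(-368783, 450218) (l = Mul(-368783, Rational(1, 450218)) = Rational(-368783, 450218) ≈ -0.81912)
Mul(Add(-485067, l), Pow(Add(-240238, 362461), -1)) = Mul(Add(-485067, Rational(-368783, 450218)), Pow(Add(-240238, 362461), -1)) = Mul(Rational(-218386263389, 450218), Pow(122223, -1)) = Mul(Rational(-218386263389, 450218), Rational(1, 122223)) = Rational(-218386263389, 55026994614)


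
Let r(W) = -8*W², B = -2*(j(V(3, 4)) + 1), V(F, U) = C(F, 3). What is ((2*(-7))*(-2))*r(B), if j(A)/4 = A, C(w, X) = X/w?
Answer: -22400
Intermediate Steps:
V(F, U) = 3/F
j(A) = 4*A
B = -10 (B = -2*(4*(3/3) + 1) = -2*(4*(3*(⅓)) + 1) = -2*(4*1 + 1) = -2*(4 + 1) = -2*5 = -10)
((2*(-7))*(-2))*r(B) = ((2*(-7))*(-2))*(-8*(-10)²) = (-14*(-2))*(-8*100) = 28*(-800) = -22400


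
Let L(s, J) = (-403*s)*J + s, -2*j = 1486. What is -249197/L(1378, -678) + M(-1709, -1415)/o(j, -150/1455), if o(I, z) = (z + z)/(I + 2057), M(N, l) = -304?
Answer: 56111629639087/28962910 ≈ 1.9374e+6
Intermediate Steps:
j = -743 (j = -½*1486 = -743)
o(I, z) = 2*z/(2057 + I) (o(I, z) = (2*z)/(2057 + I) = 2*z/(2057 + I))
L(s, J) = s - 403*J*s (L(s, J) = -403*J*s + s = s - 403*J*s)
-249197/L(1378, -678) + M(-1709, -1415)/o(j, -150/1455) = -249197*1/(1378*(1 - 403*(-678))) - 304/(2*(-150/1455)/(2057 - 743)) = -249197*1/(1378*(1 + 273234)) - 304/(2*(-150*1/1455)/1314) = -249197/(1378*273235) - 304/(2*(-10/97)*(1/1314)) = -249197/376517830 - 304/(-10/63729) = -249197*1/376517830 - 304*(-63729/10) = -19169/28962910 + 9686808/5 = 56111629639087/28962910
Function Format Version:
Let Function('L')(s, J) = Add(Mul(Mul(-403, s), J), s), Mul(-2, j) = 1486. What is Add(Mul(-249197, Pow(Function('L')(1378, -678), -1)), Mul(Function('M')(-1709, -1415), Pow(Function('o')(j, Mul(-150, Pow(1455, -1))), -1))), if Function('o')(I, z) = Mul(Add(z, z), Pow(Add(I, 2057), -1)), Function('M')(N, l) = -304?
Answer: Rational(56111629639087, 28962910) ≈ 1.9374e+6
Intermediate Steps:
j = -743 (j = Mul(Rational(-1, 2), 1486) = -743)
Function('o')(I, z) = Mul(2, z, Pow(Add(2057, I), -1)) (Function('o')(I, z) = Mul(Mul(2, z), Pow(Add(2057, I), -1)) = Mul(2, z, Pow(Add(2057, I), -1)))
Function('L')(s, J) = Add(s, Mul(-403, J, s)) (Function('L')(s, J) = Add(Mul(-403, J, s), s) = Add(s, Mul(-403, J, s)))
Add(Mul(-249197, Pow(Function('L')(1378, -678), -1)), Mul(Function('M')(-1709, -1415), Pow(Function('o')(j, Mul(-150, Pow(1455, -1))), -1))) = Add(Mul(-249197, Pow(Mul(1378, Add(1, Mul(-403, -678))), -1)), Mul(-304, Pow(Mul(2, Mul(-150, Pow(1455, -1)), Pow(Add(2057, -743), -1)), -1))) = Add(Mul(-249197, Pow(Mul(1378, Add(1, 273234)), -1)), Mul(-304, Pow(Mul(2, Mul(-150, Rational(1, 1455)), Pow(1314, -1)), -1))) = Add(Mul(-249197, Pow(Mul(1378, 273235), -1)), Mul(-304, Pow(Mul(2, Rational(-10, 97), Rational(1, 1314)), -1))) = Add(Mul(-249197, Pow(376517830, -1)), Mul(-304, Pow(Rational(-10, 63729), -1))) = Add(Mul(-249197, Rational(1, 376517830)), Mul(-304, Rational(-63729, 10))) = Add(Rational(-19169, 28962910), Rational(9686808, 5)) = Rational(56111629639087, 28962910)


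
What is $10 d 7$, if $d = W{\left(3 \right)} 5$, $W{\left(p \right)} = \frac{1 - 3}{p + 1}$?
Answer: $-175$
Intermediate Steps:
$W{\left(p \right)} = - \frac{2}{1 + p}$
$d = - \frac{5}{2}$ ($d = - \frac{2}{1 + 3} \cdot 5 = - \frac{2}{4} \cdot 5 = \left(-2\right) \frac{1}{4} \cdot 5 = \left(- \frac{1}{2}\right) 5 = - \frac{5}{2} \approx -2.5$)
$10 d 7 = 10 \left(- \frac{5}{2}\right) 7 = \left(-25\right) 7 = -175$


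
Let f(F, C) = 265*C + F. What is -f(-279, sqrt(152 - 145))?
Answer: 279 - 265*sqrt(7) ≈ -422.12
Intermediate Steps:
f(F, C) = F + 265*C
-f(-279, sqrt(152 - 145)) = -(-279 + 265*sqrt(152 - 145)) = -(-279 + 265*sqrt(7)) = 279 - 265*sqrt(7)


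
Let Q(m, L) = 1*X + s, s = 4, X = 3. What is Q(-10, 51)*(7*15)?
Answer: 735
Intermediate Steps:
Q(m, L) = 7 (Q(m, L) = 1*3 + 4 = 3 + 4 = 7)
Q(-10, 51)*(7*15) = 7*(7*15) = 7*105 = 735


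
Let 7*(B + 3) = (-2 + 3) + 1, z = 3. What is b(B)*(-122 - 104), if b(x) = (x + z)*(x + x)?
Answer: 17176/49 ≈ 350.53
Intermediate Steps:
B = -19/7 (B = -3 + ((-2 + 3) + 1)/7 = -3 + (1 + 1)/7 = -3 + (⅐)*2 = -3 + 2/7 = -19/7 ≈ -2.7143)
b(x) = 2*x*(3 + x) (b(x) = (x + 3)*(x + x) = (3 + x)*(2*x) = 2*x*(3 + x))
b(B)*(-122 - 104) = (2*(-19/7)*(3 - 19/7))*(-122 - 104) = (2*(-19/7)*(2/7))*(-226) = -76/49*(-226) = 17176/49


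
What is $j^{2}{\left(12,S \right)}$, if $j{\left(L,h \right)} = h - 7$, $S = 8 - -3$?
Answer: $16$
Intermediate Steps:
$S = 11$ ($S = 8 + 3 = 11$)
$j{\left(L,h \right)} = -7 + h$
$j^{2}{\left(12,S \right)} = \left(-7 + 11\right)^{2} = 4^{2} = 16$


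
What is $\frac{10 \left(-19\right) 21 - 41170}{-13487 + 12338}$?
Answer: $\frac{45160}{1149} \approx 39.304$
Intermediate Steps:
$\frac{10 \left(-19\right) 21 - 41170}{-13487 + 12338} = \frac{\left(-190\right) 21 - 41170}{-1149} = \left(-3990 - 41170\right) \left(- \frac{1}{1149}\right) = \left(-45160\right) \left(- \frac{1}{1149}\right) = \frac{45160}{1149}$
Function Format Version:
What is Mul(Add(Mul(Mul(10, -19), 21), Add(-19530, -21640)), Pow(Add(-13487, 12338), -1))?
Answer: Rational(45160, 1149) ≈ 39.304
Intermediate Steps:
Mul(Add(Mul(Mul(10, -19), 21), Add(-19530, -21640)), Pow(Add(-13487, 12338), -1)) = Mul(Add(Mul(-190, 21), -41170), Pow(-1149, -1)) = Mul(Add(-3990, -41170), Rational(-1, 1149)) = Mul(-45160, Rational(-1, 1149)) = Rational(45160, 1149)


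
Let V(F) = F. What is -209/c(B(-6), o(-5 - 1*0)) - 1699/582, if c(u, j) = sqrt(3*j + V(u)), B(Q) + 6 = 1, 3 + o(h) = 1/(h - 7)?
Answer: -1699/582 + 22*I*sqrt(57)/3 ≈ -2.9192 + 55.365*I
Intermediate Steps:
o(h) = -3 + 1/(-7 + h) (o(h) = -3 + 1/(h - 7) = -3 + 1/(-7 + h))
B(Q) = -5 (B(Q) = -6 + 1 = -5)
c(u, j) = sqrt(u + 3*j) (c(u, j) = sqrt(3*j + u) = sqrt(u + 3*j))
-209/c(B(-6), o(-5 - 1*0)) - 1699/582 = -209/sqrt(-5 + 3*((22 - 3*(-5 - 1*0))/(-7 + (-5 - 1*0)))) - 1699/582 = -209/sqrt(-5 + 3*((22 - 3*(-5 + 0))/(-7 + (-5 + 0)))) - 1699*1/582 = -209/sqrt(-5 + 3*((22 - 3*(-5))/(-7 - 5))) - 1699/582 = -209/sqrt(-5 + 3*((22 + 15)/(-12))) - 1699/582 = -209/sqrt(-5 + 3*(-1/12*37)) - 1699/582 = -209/sqrt(-5 + 3*(-37/12)) - 1699/582 = -209/sqrt(-5 - 37/4) - 1699/582 = -209*(-2*I*sqrt(57)/57) - 1699/582 = -(-22)*I*sqrt(57)/3 - 1699/582 = 22*I*sqrt(57)/3 - 1699/582 = -1699/582 + 22*I*sqrt(57)/3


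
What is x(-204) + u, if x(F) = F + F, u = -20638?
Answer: -21046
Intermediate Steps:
x(F) = 2*F
x(-204) + u = 2*(-204) - 20638 = -408 - 20638 = -21046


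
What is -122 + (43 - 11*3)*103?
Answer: 908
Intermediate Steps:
-122 + (43 - 11*3)*103 = -122 + (43 - 1*33)*103 = -122 + (43 - 33)*103 = -122 + 10*103 = -122 + 1030 = 908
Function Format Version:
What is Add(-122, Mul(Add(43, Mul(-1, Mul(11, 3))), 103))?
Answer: 908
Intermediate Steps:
Add(-122, Mul(Add(43, Mul(-1, Mul(11, 3))), 103)) = Add(-122, Mul(Add(43, Mul(-1, 33)), 103)) = Add(-122, Mul(Add(43, -33), 103)) = Add(-122, Mul(10, 103)) = Add(-122, 1030) = 908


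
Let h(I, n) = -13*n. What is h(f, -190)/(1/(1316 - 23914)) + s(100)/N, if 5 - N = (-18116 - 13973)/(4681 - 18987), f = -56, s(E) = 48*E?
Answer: -733803998220/13147 ≈ -5.5815e+7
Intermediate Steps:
N = 39441/14306 (N = 5 - (-18116 - 13973)/(4681 - 18987) = 5 - (-32089)/(-14306) = 5 - (-32089)*(-1)/14306 = 5 - 1*32089/14306 = 5 - 32089/14306 = 39441/14306 ≈ 2.7570)
h(f, -190)/(1/(1316 - 23914)) + s(100)/N = (-13*(-190))/(1/(1316 - 23914)) + (48*100)/(39441/14306) = 2470/(1/(-22598)) + 4800*(14306/39441) = 2470/(-1/22598) + 22889600/13147 = 2470*(-22598) + 22889600/13147 = -55817060 + 22889600/13147 = -733803998220/13147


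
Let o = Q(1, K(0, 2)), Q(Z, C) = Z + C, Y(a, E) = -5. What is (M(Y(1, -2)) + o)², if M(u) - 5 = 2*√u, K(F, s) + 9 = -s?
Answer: 5 - 20*I*√5 ≈ 5.0 - 44.721*I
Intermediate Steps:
K(F, s) = -9 - s
Q(Z, C) = C + Z
M(u) = 5 + 2*√u
o = -10 (o = (-9 - 1*2) + 1 = (-9 - 2) + 1 = -11 + 1 = -10)
(M(Y(1, -2)) + o)² = ((5 + 2*√(-5)) - 10)² = ((5 + 2*(I*√5)) - 10)² = ((5 + 2*I*√5) - 10)² = (-5 + 2*I*√5)²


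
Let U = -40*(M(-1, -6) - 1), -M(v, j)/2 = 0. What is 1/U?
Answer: 1/40 ≈ 0.025000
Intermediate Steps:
M(v, j) = 0 (M(v, j) = -2*0 = 0)
U = 40 (U = -40*(0 - 1) = -40*(-1) = 40)
1/U = 1/40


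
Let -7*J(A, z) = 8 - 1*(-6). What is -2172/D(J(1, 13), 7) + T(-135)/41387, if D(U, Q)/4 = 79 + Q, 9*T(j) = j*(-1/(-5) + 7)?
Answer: -22482429/3559282 ≈ -6.3166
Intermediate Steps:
J(A, z) = -2 (J(A, z) = -(8 - 1*(-6))/7 = -(8 + 6)/7 = -1/7*14 = -2)
T(j) = 4*j/5 (T(j) = (j*(-1/(-5) + 7))/9 = (j*(-1*(-1/5) + 7))/9 = (j*(1/5 + 7))/9 = (j*(36/5))/9 = (36*j/5)/9 = 4*j/5)
D(U, Q) = 316 + 4*Q (D(U, Q) = 4*(79 + Q) = 316 + 4*Q)
-2172/D(J(1, 13), 7) + T(-135)/41387 = -2172/(316 + 4*7) + ((4/5)*(-135))/41387 = -2172/(316 + 28) - 108*1/41387 = -2172/344 - 108/41387 = -2172*1/344 - 108/41387 = -543/86 - 108/41387 = -22482429/3559282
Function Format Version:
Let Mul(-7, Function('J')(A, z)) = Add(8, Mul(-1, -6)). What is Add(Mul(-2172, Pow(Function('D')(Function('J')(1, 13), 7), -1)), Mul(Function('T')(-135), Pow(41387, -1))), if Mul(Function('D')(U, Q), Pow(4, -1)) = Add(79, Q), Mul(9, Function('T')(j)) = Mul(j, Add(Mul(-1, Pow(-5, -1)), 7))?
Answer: Rational(-22482429, 3559282) ≈ -6.3166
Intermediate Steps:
Function('J')(A, z) = -2 (Function('J')(A, z) = Mul(Rational(-1, 7), Add(8, Mul(-1, -6))) = Mul(Rational(-1, 7), Add(8, 6)) = Mul(Rational(-1, 7), 14) = -2)
Function('T')(j) = Mul(Rational(4, 5), j) (Function('T')(j) = Mul(Rational(1, 9), Mul(j, Add(Mul(-1, Pow(-5, -1)), 7))) = Mul(Rational(1, 9), Mul(j, Add(Mul(-1, Rational(-1, 5)), 7))) = Mul(Rational(1, 9), Mul(j, Add(Rational(1, 5), 7))) = Mul(Rational(1, 9), Mul(j, Rational(36, 5))) = Mul(Rational(1, 9), Mul(Rational(36, 5), j)) = Mul(Rational(4, 5), j))
Function('D')(U, Q) = Add(316, Mul(4, Q)) (Function('D')(U, Q) = Mul(4, Add(79, Q)) = Add(316, Mul(4, Q)))
Add(Mul(-2172, Pow(Function('D')(Function('J')(1, 13), 7), -1)), Mul(Function('T')(-135), Pow(41387, -1))) = Add(Mul(-2172, Pow(Add(316, Mul(4, 7)), -1)), Mul(Mul(Rational(4, 5), -135), Pow(41387, -1))) = Add(Mul(-2172, Pow(Add(316, 28), -1)), Mul(-108, Rational(1, 41387))) = Add(Mul(-2172, Pow(344, -1)), Rational(-108, 41387)) = Add(Mul(-2172, Rational(1, 344)), Rational(-108, 41387)) = Add(Rational(-543, 86), Rational(-108, 41387)) = Rational(-22482429, 3559282)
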